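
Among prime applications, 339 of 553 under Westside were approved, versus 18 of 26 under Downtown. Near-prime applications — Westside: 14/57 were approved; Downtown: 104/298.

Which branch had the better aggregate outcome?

Westside

Prime: Westside 339/553 = 61.3%, Downtown 18/26 = 69.2% → Downtown
Near-prime: Westside 14/57 = 24.6%, Downtown 104/298 = 34.9% → Downtown
Overall: Westside 353/610 = 57.9%, Downtown 122/324 = 37.7% → Westside
(Downtown wins every credit group but Westside wins overall — Downtown's applications skew toward the low-rate near-prime group.)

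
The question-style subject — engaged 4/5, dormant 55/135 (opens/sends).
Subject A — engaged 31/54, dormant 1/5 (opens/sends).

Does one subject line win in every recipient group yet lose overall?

Yes

Engaged: the question-style subject 4/5 = 80.0%, Subject A 31/54 = 57.4% → the question-style subject
Dormant: the question-style subject 55/135 = 40.7%, Subject A 1/5 = 20.0% → the question-style subject
Overall: the question-style subject 59/140 = 42.1%, Subject A 32/59 = 54.2% → Subject A
The question-style subject wins each recipient group but Subject A wins overall — the comparison reverses. The question-style subject's sends skew toward dormant, which has a lower base rate.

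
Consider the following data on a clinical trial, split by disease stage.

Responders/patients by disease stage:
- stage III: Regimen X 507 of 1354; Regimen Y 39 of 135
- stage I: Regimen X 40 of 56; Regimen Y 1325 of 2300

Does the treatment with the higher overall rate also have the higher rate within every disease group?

No

Stage III: Regimen X 507/1354 = 37.4%, Regimen Y 39/135 = 28.9% → Regimen X
Stage I: Regimen X 40/56 = 71.4%, Regimen Y 1325/2300 = 57.6% → Regimen X
Overall: Regimen X 547/1410 = 38.8%, Regimen Y 1364/2435 = 56.0% → Regimen Y
Regimen X wins each disease group but Regimen Y wins overall — the comparison reverses. Regimen X's patients skew toward stage III, which has a lower base rate.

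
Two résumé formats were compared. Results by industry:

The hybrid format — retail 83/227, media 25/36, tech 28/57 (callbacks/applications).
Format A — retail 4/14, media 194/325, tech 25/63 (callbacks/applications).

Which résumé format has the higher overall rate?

Format A

Retail: the hybrid format 83/227 = 36.6%, Format A 4/14 = 28.6% → the hybrid format
Media: the hybrid format 25/36 = 69.4%, Format A 194/325 = 59.7% → the hybrid format
Tech: the hybrid format 28/57 = 49.1%, Format A 25/63 = 39.7% → the hybrid format
Overall: the hybrid format 136/320 = 42.5%, Format A 223/402 = 55.5% → Format A
(The hybrid format wins every industry group but Format A wins overall — the hybrid format's applications skew toward the low-rate retail group.)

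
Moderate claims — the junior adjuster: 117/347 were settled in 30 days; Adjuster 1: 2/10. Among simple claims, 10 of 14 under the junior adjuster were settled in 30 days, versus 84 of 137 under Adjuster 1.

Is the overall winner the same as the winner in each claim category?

No

Moderate: the junior adjuster 117/347 = 33.7%, Adjuster 1 2/10 = 20.0% → the junior adjuster
Simple: the junior adjuster 10/14 = 71.4%, Adjuster 1 84/137 = 61.3% → the junior adjuster
Overall: the junior adjuster 127/361 = 35.2%, Adjuster 1 86/147 = 58.5% → Adjuster 1
The junior adjuster wins each claim group but Adjuster 1 wins overall — the comparison reverses. The junior adjuster's claims skew toward moderate, which has a lower base rate.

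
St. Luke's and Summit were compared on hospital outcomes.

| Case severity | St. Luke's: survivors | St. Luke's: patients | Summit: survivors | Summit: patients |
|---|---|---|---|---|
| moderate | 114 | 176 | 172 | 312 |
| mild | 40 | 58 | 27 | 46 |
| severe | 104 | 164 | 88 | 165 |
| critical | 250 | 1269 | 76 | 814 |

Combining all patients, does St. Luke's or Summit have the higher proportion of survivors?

Moderate: St. Luke's 114/176 = 64.8%, Summit 172/312 = 55.1% → St. Luke's
Mild: St. Luke's 40/58 = 69.0%, Summit 27/46 = 58.7% → St. Luke's
Severe: St. Luke's 104/164 = 63.4%, Summit 88/165 = 53.3% → St. Luke's
Critical: St. Luke's 250/1269 = 19.7%, Summit 76/814 = 9.3% → St. Luke's
Overall: St. Luke's 508/1667 = 30.5%, Summit 363/1337 = 27.2% → St. Luke's

St. Luke's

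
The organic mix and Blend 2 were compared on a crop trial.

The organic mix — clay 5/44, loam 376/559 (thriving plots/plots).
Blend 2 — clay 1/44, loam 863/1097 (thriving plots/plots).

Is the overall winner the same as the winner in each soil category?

No

Clay: the organic mix 5/44 = 11.4%, Blend 2 1/44 = 2.3% → the organic mix
Loam: the organic mix 376/559 = 67.3%, Blend 2 863/1097 = 78.7% → Blend 2
Overall: the organic mix 381/603 = 63.2%, Blend 2 864/1141 = 75.7% → Blend 2
Neither sweeps: the organic mix wins 1 of 2 groups, Blend 2 wins 1. Blend 2 wins overall but not every group — no Simpson reversal.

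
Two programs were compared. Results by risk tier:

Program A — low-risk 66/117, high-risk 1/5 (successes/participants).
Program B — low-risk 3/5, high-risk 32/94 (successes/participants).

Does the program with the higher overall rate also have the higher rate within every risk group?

Low-risk: Program A 66/117 = 56.4%, Program B 3/5 = 60.0% → Program B
High-risk: Program A 1/5 = 20.0%, Program B 32/94 = 34.0% → Program B
Overall: Program A 67/122 = 54.9%, Program B 35/99 = 35.4% → Program A
Program B wins each risk group but Program A wins overall — the comparison reverses. Program B's participants skew toward high-risk, which has a lower base rate.

No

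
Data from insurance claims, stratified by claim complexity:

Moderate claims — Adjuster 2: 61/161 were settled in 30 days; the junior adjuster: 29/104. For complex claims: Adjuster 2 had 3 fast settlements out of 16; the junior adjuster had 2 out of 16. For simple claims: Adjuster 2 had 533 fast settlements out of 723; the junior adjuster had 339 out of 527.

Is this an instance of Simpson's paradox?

Moderate: Adjuster 2 61/161 = 37.9%, the junior adjuster 29/104 = 27.9% → Adjuster 2
Complex: Adjuster 2 3/16 = 18.8%, the junior adjuster 2/16 = 12.5% → Adjuster 2
Simple: Adjuster 2 533/723 = 73.7%, the junior adjuster 339/527 = 64.3% → Adjuster 2
Overall: Adjuster 2 597/900 = 66.3%, the junior adjuster 370/647 = 57.2% → Adjuster 2
Adjuster 2 wins overall and in every claim group — no reversal.

No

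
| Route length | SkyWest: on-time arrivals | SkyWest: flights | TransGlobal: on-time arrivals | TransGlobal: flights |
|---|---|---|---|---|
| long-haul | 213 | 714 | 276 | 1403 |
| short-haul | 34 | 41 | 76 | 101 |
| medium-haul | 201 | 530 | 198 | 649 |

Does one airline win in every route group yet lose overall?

No

Long-haul: SkyWest 213/714 = 29.8%, TransGlobal 276/1403 = 19.7% → SkyWest
Short-haul: SkyWest 34/41 = 82.9%, TransGlobal 76/101 = 75.2% → SkyWest
Medium-haul: SkyWest 201/530 = 37.9%, TransGlobal 198/649 = 30.5% → SkyWest
Overall: SkyWest 448/1285 = 34.9%, TransGlobal 550/2153 = 25.5% → SkyWest
SkyWest wins overall and in every route group — no reversal.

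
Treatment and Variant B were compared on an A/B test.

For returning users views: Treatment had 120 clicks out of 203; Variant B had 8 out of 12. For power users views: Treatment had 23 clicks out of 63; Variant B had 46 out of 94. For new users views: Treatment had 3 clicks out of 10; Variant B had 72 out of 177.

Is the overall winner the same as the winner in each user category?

Returning users: Treatment 120/203 = 59.1%, Variant B 8/12 = 66.7% → Variant B
Power users: Treatment 23/63 = 36.5%, Variant B 46/94 = 48.9% → Variant B
New users: Treatment 3/10 = 30.0%, Variant B 72/177 = 40.7% → Variant B
Overall: Treatment 146/276 = 52.9%, Variant B 126/283 = 44.5% → Treatment
Variant B wins each user group but Treatment wins overall — the comparison reverses. Variant B's views skew toward new users, which has a lower base rate.

No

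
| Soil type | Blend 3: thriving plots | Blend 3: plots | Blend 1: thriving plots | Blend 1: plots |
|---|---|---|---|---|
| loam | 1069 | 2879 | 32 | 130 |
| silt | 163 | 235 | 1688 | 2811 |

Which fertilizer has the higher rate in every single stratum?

Blend 3

Loam: Blend 3 1069/2879 = 37.1%, Blend 1 32/130 = 24.6% → Blend 3
Silt: Blend 3 163/235 = 69.4%, Blend 1 1688/2811 = 60.0% → Blend 3
Blend 3 has the higher rate in both groups.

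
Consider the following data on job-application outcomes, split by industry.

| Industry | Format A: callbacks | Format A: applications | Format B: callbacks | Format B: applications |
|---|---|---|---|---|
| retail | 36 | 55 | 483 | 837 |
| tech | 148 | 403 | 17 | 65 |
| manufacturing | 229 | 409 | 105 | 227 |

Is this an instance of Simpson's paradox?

Yes

Retail: Format A 36/55 = 65.5%, Format B 483/837 = 57.7% → Format A
Tech: Format A 148/403 = 36.7%, Format B 17/65 = 26.2% → Format A
Manufacturing: Format A 229/409 = 56.0%, Format B 105/227 = 46.3% → Format A
Overall: Format A 413/867 = 47.6%, Format B 605/1129 = 53.6% → Format B
Format A wins each industry group but Format B wins overall — the comparison reverses. Format A's applications skew toward tech, which has a lower base rate.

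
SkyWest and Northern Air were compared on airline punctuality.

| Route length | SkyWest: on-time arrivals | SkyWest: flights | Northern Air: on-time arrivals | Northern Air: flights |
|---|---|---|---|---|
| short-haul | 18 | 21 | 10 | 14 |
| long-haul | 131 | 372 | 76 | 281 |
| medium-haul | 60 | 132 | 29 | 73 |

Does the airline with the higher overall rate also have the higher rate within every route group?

Short-haul: SkyWest 18/21 = 85.7%, Northern Air 10/14 = 71.4% → SkyWest
Long-haul: SkyWest 131/372 = 35.2%, Northern Air 76/281 = 27.0% → SkyWest
Medium-haul: SkyWest 60/132 = 45.5%, Northern Air 29/73 = 39.7% → SkyWest
Overall: SkyWest 209/525 = 39.8%, Northern Air 115/368 = 31.2% → SkyWest
SkyWest wins overall and in every route group — no reversal.

Yes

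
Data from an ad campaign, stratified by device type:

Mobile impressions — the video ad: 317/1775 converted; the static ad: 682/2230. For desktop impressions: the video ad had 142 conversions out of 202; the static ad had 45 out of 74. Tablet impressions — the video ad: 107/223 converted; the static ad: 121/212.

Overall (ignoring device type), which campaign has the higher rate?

Mobile: the video ad 317/1775 = 17.9%, the static ad 682/2230 = 30.6% → the static ad
Desktop: the video ad 142/202 = 70.3%, the static ad 45/74 = 60.8% → the video ad
Tablet: the video ad 107/223 = 48.0%, the static ad 121/212 = 57.1% → the static ad
Overall: the video ad 566/2200 = 25.7%, the static ad 848/2516 = 33.7% → the static ad
(Neither sweeps every device group, but the static ad has the higher pooled rate.)

the static ad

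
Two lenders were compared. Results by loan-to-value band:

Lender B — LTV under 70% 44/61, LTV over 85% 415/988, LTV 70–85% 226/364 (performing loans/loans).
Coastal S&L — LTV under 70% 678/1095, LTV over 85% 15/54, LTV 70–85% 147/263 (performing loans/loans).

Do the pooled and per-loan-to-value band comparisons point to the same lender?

LTV under 70%: Lender B 44/61 = 72.1%, Coastal S&L 678/1095 = 61.9% → Lender B
LTV over 85%: Lender B 415/988 = 42.0%, Coastal S&L 15/54 = 27.8% → Lender B
LTV 70–85%: Lender B 226/364 = 62.1%, Coastal S&L 147/263 = 55.9% → Lender B
Overall: Lender B 685/1413 = 48.5%, Coastal S&L 840/1412 = 59.5% → Coastal S&L
Lender B wins each loan-to-value group but Coastal S&L wins overall — the comparison reverses. Lender B's loans skew toward LTV over 85%, which has a lower base rate.

No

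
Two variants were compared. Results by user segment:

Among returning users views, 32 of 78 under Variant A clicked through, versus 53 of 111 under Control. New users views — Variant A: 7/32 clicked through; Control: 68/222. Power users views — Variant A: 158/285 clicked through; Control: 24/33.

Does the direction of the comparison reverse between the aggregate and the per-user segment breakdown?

Returning users: Variant A 32/78 = 41.0%, Control 53/111 = 47.7% → Control
New users: Variant A 7/32 = 21.9%, Control 68/222 = 30.6% → Control
Power users: Variant A 158/285 = 55.4%, Control 24/33 = 72.7% → Control
Overall: Variant A 197/395 = 49.9%, Control 145/366 = 39.6% → Variant A
Control wins each user group but Variant A wins overall — the comparison reverses. Control's views skew toward new users, which has a lower base rate.

Yes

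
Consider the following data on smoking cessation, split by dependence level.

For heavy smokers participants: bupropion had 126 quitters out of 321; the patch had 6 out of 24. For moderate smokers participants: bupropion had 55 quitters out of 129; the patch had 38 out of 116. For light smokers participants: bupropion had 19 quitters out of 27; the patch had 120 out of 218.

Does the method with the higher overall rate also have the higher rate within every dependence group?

No

Heavy smokers: bupropion 126/321 = 39.3%, the patch 6/24 = 25.0% → bupropion
Moderate smokers: bupropion 55/129 = 42.6%, the patch 38/116 = 32.8% → bupropion
Light smokers: bupropion 19/27 = 70.4%, the patch 120/218 = 55.0% → bupropion
Overall: bupropion 200/477 = 41.9%, the patch 164/358 = 45.8% → the patch
Bupropion wins each dependence group but the patch wins overall — the comparison reverses. Bupropion's participants skew toward heavy smokers, which has a lower base rate.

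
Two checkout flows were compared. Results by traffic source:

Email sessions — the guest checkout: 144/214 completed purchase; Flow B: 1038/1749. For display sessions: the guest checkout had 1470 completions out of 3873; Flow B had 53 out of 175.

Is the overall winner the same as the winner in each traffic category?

No

Email: the guest checkout 144/214 = 67.3%, Flow B 1038/1749 = 59.3% → the guest checkout
Display: the guest checkout 1470/3873 = 38.0%, Flow B 53/175 = 30.3% → the guest checkout
Overall: the guest checkout 1614/4087 = 39.5%, Flow B 1091/1924 = 56.7% → Flow B
The guest checkout wins each traffic group but Flow B wins overall — the comparison reverses. The guest checkout's sessions skew toward display, which has a lower base rate.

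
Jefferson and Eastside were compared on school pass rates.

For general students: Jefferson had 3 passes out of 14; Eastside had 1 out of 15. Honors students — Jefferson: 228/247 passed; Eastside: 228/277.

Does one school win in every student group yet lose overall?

No

General: Jefferson 3/14 = 21.4%, Eastside 1/15 = 6.7% → Jefferson
Honors: Jefferson 228/247 = 92.3%, Eastside 228/277 = 82.3% → Jefferson
Overall: Jefferson 231/261 = 88.5%, Eastside 229/292 = 78.4% → Jefferson
Jefferson wins overall and in every student group — no reversal.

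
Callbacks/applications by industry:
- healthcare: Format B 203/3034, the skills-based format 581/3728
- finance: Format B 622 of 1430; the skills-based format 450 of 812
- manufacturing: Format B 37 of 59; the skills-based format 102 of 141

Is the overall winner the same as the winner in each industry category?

Yes

Healthcare: Format B 203/3034 = 6.7%, the skills-based format 581/3728 = 15.6% → the skills-based format
Finance: Format B 622/1430 = 43.5%, the skills-based format 450/812 = 55.4% → the skills-based format
Manufacturing: Format B 37/59 = 62.7%, the skills-based format 102/141 = 72.3% → the skills-based format
Overall: Format B 862/4523 = 19.1%, the skills-based format 1133/4681 = 24.2% → the skills-based format
The skills-based format wins overall and in every industry group — no reversal.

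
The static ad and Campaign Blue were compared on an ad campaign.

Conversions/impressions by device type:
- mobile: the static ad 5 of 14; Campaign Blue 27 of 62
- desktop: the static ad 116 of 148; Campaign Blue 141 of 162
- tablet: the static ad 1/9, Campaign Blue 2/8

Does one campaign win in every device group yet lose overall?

No

Mobile: the static ad 5/14 = 35.7%, Campaign Blue 27/62 = 43.5% → Campaign Blue
Desktop: the static ad 116/148 = 78.4%, Campaign Blue 141/162 = 87.0% → Campaign Blue
Tablet: the static ad 1/9 = 11.1%, Campaign Blue 2/8 = 25.0% → Campaign Blue
Overall: the static ad 122/171 = 71.3%, Campaign Blue 170/232 = 73.3% → Campaign Blue
Campaign Blue wins overall and in every device group — no reversal.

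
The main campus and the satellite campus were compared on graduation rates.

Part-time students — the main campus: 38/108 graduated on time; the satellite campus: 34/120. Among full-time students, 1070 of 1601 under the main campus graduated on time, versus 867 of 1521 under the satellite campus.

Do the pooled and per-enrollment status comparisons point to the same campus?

Part-time: the main campus 38/108 = 35.2%, the satellite campus 34/120 = 28.3% → the main campus
Full-time: the main campus 1070/1601 = 66.8%, the satellite campus 867/1521 = 57.0% → the main campus
Overall: the main campus 1108/1709 = 64.8%, the satellite campus 901/1641 = 54.9% → the main campus
The main campus wins overall and in every enrollment group — no reversal.

Yes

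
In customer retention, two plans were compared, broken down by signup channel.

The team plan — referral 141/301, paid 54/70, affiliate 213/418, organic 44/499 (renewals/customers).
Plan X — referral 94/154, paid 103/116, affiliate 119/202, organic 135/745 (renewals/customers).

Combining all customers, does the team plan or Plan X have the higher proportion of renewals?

Referral: the team plan 141/301 = 46.8%, Plan X 94/154 = 61.0% → Plan X
Paid: the team plan 54/70 = 77.1%, Plan X 103/116 = 88.8% → Plan X
Affiliate: the team plan 213/418 = 51.0%, Plan X 119/202 = 58.9% → Plan X
Organic: the team plan 44/499 = 8.8%, Plan X 135/745 = 18.1% → Plan X
Overall: the team plan 452/1288 = 35.1%, Plan X 451/1217 = 37.1% → Plan X

Plan X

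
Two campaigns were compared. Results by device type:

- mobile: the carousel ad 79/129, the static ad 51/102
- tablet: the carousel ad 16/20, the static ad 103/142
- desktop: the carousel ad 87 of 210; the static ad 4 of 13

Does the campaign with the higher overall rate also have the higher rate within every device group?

Mobile: the carousel ad 79/129 = 61.2%, the static ad 51/102 = 50.0% → the carousel ad
Tablet: the carousel ad 16/20 = 80.0%, the static ad 103/142 = 72.5% → the carousel ad
Desktop: the carousel ad 87/210 = 41.4%, the static ad 4/13 = 30.8% → the carousel ad
Overall: the carousel ad 182/359 = 50.7%, the static ad 158/257 = 61.5% → the static ad
The carousel ad wins each device group but the static ad wins overall — the comparison reverses. The carousel ad's impressions skew toward desktop, which has a lower base rate.

No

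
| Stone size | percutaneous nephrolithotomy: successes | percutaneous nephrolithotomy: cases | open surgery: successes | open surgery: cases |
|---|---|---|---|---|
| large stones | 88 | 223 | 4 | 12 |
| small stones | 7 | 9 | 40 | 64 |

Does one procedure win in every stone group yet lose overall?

Large stones: percutaneous nephrolithotomy 88/223 = 39.5%, open surgery 4/12 = 33.3% → percutaneous nephrolithotomy
Small stones: percutaneous nephrolithotomy 7/9 = 77.8%, open surgery 40/64 = 62.5% → percutaneous nephrolithotomy
Overall: percutaneous nephrolithotomy 95/232 = 40.9%, open surgery 44/76 = 57.9% → open surgery
Percutaneous nephrolithotomy wins each stone group but open surgery wins overall — the comparison reverses. Percutaneous nephrolithotomy's cases skew toward large stones, which has a lower base rate.

Yes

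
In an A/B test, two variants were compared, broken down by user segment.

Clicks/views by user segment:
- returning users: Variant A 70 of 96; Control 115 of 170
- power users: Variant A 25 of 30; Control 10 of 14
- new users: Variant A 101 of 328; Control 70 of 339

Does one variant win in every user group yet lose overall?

No

Returning users: Variant A 70/96 = 72.9%, Control 115/170 = 67.6% → Variant A
Power users: Variant A 25/30 = 83.3%, Control 10/14 = 71.4% → Variant A
New users: Variant A 101/328 = 30.8%, Control 70/339 = 20.6% → Variant A
Overall: Variant A 196/454 = 43.2%, Control 195/523 = 37.3% → Variant A
Variant A wins overall and in every user group — no reversal.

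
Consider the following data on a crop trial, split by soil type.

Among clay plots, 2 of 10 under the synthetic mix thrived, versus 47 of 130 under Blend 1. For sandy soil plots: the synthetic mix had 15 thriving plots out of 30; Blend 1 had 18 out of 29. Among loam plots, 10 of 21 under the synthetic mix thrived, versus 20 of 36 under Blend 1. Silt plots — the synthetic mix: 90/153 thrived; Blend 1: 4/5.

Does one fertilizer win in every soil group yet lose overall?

Yes

Clay: the synthetic mix 2/10 = 20.0%, Blend 1 47/130 = 36.2% → Blend 1
Sandy soil: the synthetic mix 15/30 = 50.0%, Blend 1 18/29 = 62.1% → Blend 1
Loam: the synthetic mix 10/21 = 47.6%, Blend 1 20/36 = 55.6% → Blend 1
Silt: the synthetic mix 90/153 = 58.8%, Blend 1 4/5 = 80.0% → Blend 1
Overall: the synthetic mix 117/214 = 54.7%, Blend 1 89/200 = 44.5% → the synthetic mix
Blend 1 wins each soil group but the synthetic mix wins overall — the comparison reverses. Blend 1's plots skew toward clay, which has a lower base rate.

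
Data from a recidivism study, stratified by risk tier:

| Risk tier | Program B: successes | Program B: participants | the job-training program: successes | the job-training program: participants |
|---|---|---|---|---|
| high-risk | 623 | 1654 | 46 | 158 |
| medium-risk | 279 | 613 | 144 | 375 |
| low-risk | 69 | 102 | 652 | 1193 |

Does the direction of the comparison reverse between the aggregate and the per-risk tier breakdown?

Yes

High-risk: Program B 623/1654 = 37.7%, the job-training program 46/158 = 29.1% → Program B
Medium-risk: Program B 279/613 = 45.5%, the job-training program 144/375 = 38.4% → Program B
Low-risk: Program B 69/102 = 67.6%, the job-training program 652/1193 = 54.7% → Program B
Overall: Program B 971/2369 = 41.0%, the job-training program 842/1726 = 48.8% → the job-training program
Program B wins each risk group but the job-training program wins overall — the comparison reverses. Program B's participants skew toward high-risk, which has a lower base rate.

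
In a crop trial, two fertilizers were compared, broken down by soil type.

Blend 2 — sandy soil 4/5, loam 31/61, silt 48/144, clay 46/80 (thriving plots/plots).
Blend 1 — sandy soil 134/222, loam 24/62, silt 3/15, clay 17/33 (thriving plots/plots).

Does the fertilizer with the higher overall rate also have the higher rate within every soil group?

Sandy soil: Blend 2 4/5 = 80.0%, Blend 1 134/222 = 60.4% → Blend 2
Loam: Blend 2 31/61 = 50.8%, Blend 1 24/62 = 38.7% → Blend 2
Silt: Blend 2 48/144 = 33.3%, Blend 1 3/15 = 20.0% → Blend 2
Clay: Blend 2 46/80 = 57.5%, Blend 1 17/33 = 51.5% → Blend 2
Overall: Blend 2 129/290 = 44.5%, Blend 1 178/332 = 53.6% → Blend 1
Blend 2 wins each soil group but Blend 1 wins overall — the comparison reverses. Blend 2's plots skew toward silt, which has a lower base rate.

No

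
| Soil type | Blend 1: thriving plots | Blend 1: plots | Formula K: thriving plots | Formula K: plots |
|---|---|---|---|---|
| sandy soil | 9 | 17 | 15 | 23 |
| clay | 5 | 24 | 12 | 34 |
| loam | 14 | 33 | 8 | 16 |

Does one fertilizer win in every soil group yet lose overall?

No

Sandy soil: Blend 1 9/17 = 52.9%, Formula K 15/23 = 65.2% → Formula K
Clay: Blend 1 5/24 = 20.8%, Formula K 12/34 = 35.3% → Formula K
Loam: Blend 1 14/33 = 42.4%, Formula K 8/16 = 50.0% → Formula K
Overall: Blend 1 28/74 = 37.8%, Formula K 35/73 = 47.9% → Formula K
Formula K wins overall and in every soil group — no reversal.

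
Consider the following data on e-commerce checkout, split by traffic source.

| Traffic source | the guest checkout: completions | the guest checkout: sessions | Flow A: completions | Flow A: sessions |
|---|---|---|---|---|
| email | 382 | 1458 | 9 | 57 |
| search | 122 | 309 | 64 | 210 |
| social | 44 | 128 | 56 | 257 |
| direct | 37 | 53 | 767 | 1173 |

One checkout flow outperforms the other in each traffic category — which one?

the guest checkout

Email: the guest checkout 382/1458 = 26.2%, Flow A 9/57 = 15.8% → the guest checkout
Search: the guest checkout 122/309 = 39.5%, Flow A 64/210 = 30.5% → the guest checkout
Social: the guest checkout 44/128 = 34.4%, Flow A 56/257 = 21.8% → the guest checkout
Direct: the guest checkout 37/53 = 69.8%, Flow A 767/1173 = 65.4% → the guest checkout
The guest checkout has the higher rate in all 4 groups.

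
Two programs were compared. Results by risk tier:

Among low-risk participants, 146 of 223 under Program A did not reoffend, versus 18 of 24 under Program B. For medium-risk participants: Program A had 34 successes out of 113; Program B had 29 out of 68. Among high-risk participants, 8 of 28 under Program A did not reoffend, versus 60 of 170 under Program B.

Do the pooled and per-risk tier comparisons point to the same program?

No

Low-risk: Program A 146/223 = 65.5%, Program B 18/24 = 75.0% → Program B
Medium-risk: Program A 34/113 = 30.1%, Program B 29/68 = 42.6% → Program B
High-risk: Program A 8/28 = 28.6%, Program B 60/170 = 35.3% → Program B
Overall: Program A 188/364 = 51.6%, Program B 107/262 = 40.8% → Program A
Program B wins each risk group but Program A wins overall — the comparison reverses. Program B's participants skew toward high-risk, which has a lower base rate.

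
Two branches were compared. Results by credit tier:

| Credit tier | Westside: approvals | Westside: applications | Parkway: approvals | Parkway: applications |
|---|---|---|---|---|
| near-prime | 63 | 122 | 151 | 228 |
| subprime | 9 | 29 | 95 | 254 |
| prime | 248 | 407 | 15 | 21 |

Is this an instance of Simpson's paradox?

Near-prime: Westside 63/122 = 51.6%, Parkway 151/228 = 66.2% → Parkway
Subprime: Westside 9/29 = 31.0%, Parkway 95/254 = 37.4% → Parkway
Prime: Westside 248/407 = 60.9%, Parkway 15/21 = 71.4% → Parkway
Overall: Westside 320/558 = 57.3%, Parkway 261/503 = 51.9% → Westside
Parkway wins each credit group but Westside wins overall — the comparison reverses. Parkway's applications skew toward subprime, which has a lower base rate.

Yes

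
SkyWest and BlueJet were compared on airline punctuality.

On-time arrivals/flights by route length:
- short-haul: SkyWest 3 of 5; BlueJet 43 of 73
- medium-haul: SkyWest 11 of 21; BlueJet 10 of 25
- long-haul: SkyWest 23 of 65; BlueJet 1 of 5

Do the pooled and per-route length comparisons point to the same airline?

Short-haul: SkyWest 3/5 = 60.0%, BlueJet 43/73 = 58.9% → SkyWest
Medium-haul: SkyWest 11/21 = 52.4%, BlueJet 10/25 = 40.0% → SkyWest
Long-haul: SkyWest 23/65 = 35.4%, BlueJet 1/5 = 20.0% → SkyWest
Overall: SkyWest 37/91 = 40.7%, BlueJet 54/103 = 52.4% → BlueJet
SkyWest wins each route group but BlueJet wins overall — the comparison reverses. SkyWest's flights skew toward long-haul, which has a lower base rate.

No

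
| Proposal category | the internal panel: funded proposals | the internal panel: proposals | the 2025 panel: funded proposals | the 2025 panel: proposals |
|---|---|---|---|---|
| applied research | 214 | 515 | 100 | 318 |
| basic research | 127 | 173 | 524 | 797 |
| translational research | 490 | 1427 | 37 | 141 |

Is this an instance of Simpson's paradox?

Yes

Applied research: the internal panel 214/515 = 41.6%, the 2025 panel 100/318 = 31.4% → the internal panel
Basic research: the internal panel 127/173 = 73.4%, the 2025 panel 524/797 = 65.7% → the internal panel
Translational research: the internal panel 490/1427 = 34.3%, the 2025 panel 37/141 = 26.2% → the internal panel
Overall: the internal panel 831/2115 = 39.3%, the 2025 panel 661/1256 = 52.6% → the 2025 panel
The internal panel wins each proposal group but the 2025 panel wins overall — the comparison reverses. The internal panel's proposals skew toward translational research, which has a lower base rate.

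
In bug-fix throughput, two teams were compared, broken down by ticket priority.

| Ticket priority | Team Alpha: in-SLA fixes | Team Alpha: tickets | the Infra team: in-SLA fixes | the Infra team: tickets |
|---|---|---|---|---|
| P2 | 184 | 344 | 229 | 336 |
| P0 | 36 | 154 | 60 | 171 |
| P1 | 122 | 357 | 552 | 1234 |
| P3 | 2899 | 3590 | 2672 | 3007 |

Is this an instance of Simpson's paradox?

P2: Team Alpha 184/344 = 53.5%, the Infra team 229/336 = 68.2% → the Infra team
P0: Team Alpha 36/154 = 23.4%, the Infra team 60/171 = 35.1% → the Infra team
P1: Team Alpha 122/357 = 34.2%, the Infra team 552/1234 = 44.7% → the Infra team
P3: Team Alpha 2899/3590 = 80.8%, the Infra team 2672/3007 = 88.9% → the Infra team
Overall: Team Alpha 3241/4445 = 72.9%, the Infra team 3513/4748 = 74.0% → the Infra team
The Infra team wins overall and in every ticket group — no reversal.

No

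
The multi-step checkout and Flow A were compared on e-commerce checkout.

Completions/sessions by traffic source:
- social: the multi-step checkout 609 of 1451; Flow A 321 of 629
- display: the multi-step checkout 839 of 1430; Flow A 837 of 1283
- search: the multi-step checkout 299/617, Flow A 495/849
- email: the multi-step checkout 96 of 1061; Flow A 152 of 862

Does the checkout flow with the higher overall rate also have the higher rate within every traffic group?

Social: the multi-step checkout 609/1451 = 42.0%, Flow A 321/629 = 51.0% → Flow A
Display: the multi-step checkout 839/1430 = 58.7%, Flow A 837/1283 = 65.2% → Flow A
Search: the multi-step checkout 299/617 = 48.5%, Flow A 495/849 = 58.3% → Flow A
Email: the multi-step checkout 96/1061 = 9.0%, Flow A 152/862 = 17.6% → Flow A
Overall: the multi-step checkout 1843/4559 = 40.4%, Flow A 1805/3623 = 49.8% → Flow A
Flow A wins overall and in every traffic group — no reversal.

Yes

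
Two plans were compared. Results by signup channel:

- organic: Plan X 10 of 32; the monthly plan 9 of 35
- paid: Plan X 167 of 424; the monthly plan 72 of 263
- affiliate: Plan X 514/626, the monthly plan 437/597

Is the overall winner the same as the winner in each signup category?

Yes

Organic: Plan X 10/32 = 31.2%, the monthly plan 9/35 = 25.7% → Plan X
Paid: Plan X 167/424 = 39.4%, the monthly plan 72/263 = 27.4% → Plan X
Affiliate: Plan X 514/626 = 82.1%, the monthly plan 437/597 = 73.2% → Plan X
Overall: Plan X 691/1082 = 63.9%, the monthly plan 518/895 = 57.9% → Plan X
Plan X wins overall and in every signup group — no reversal.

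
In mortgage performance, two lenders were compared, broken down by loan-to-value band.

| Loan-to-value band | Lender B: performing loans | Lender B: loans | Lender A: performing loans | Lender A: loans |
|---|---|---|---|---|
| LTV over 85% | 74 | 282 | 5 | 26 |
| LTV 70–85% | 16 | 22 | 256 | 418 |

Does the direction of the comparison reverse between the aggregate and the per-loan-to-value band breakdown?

Yes

LTV over 85%: Lender B 74/282 = 26.2%, Lender A 5/26 = 19.2% → Lender B
LTV 70–85%: Lender B 16/22 = 72.7%, Lender A 256/418 = 61.2% → Lender B
Overall: Lender B 90/304 = 29.6%, Lender A 261/444 = 58.8% → Lender A
Lender B wins each loan-to-value group but Lender A wins overall — the comparison reverses. Lender B's loans skew toward LTV over 85%, which has a lower base rate.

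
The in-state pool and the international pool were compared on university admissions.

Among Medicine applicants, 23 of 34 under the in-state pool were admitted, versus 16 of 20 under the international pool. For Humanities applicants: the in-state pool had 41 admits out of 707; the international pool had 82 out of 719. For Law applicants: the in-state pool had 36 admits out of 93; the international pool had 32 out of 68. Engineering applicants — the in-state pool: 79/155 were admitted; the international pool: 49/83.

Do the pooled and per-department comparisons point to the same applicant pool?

Yes

Medicine: the in-state pool 23/34 = 67.6%, the international pool 16/20 = 80.0% → the international pool
Humanities: the in-state pool 41/707 = 5.8%, the international pool 82/719 = 11.4% → the international pool
Law: the in-state pool 36/93 = 38.7%, the international pool 32/68 = 47.1% → the international pool
Engineering: the in-state pool 79/155 = 51.0%, the international pool 49/83 = 59.0% → the international pool
Overall: the in-state pool 179/989 = 18.1%, the international pool 179/890 = 20.1% → the international pool
The international pool wins overall and in every department group — no reversal.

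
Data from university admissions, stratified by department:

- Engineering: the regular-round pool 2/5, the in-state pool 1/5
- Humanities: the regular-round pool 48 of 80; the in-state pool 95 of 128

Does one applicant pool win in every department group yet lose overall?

No

Engineering: the regular-round pool 2/5 = 40.0%, the in-state pool 1/5 = 20.0% → the regular-round pool
Humanities: the regular-round pool 48/80 = 60.0%, the in-state pool 95/128 = 74.2% → the in-state pool
Overall: the regular-round pool 50/85 = 58.8%, the in-state pool 96/133 = 72.2% → the in-state pool
Neither sweeps: the regular-round pool wins 1 of 2 groups, the in-state pool wins 1. The in-state pool wins overall but not every group — no Simpson reversal.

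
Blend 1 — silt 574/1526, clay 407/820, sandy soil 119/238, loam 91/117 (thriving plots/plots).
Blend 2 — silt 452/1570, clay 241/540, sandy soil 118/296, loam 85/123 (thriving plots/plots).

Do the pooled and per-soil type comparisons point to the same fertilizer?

Yes

Silt: Blend 1 574/1526 = 37.6%, Blend 2 452/1570 = 28.8% → Blend 1
Clay: Blend 1 407/820 = 49.6%, Blend 2 241/540 = 44.6% → Blend 1
Sandy soil: Blend 1 119/238 = 50.0%, Blend 2 118/296 = 39.9% → Blend 1
Loam: Blend 1 91/117 = 77.8%, Blend 2 85/123 = 69.1% → Blend 1
Overall: Blend 1 1191/2701 = 44.1%, Blend 2 896/2529 = 35.4% → Blend 1
Blend 1 wins overall and in every soil group — no reversal.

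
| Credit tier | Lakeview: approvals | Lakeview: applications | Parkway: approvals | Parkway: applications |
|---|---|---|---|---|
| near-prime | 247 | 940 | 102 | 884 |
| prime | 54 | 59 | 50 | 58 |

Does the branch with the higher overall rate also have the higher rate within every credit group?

Yes

Near-prime: Lakeview 247/940 = 26.3%, Parkway 102/884 = 11.5% → Lakeview
Prime: Lakeview 54/59 = 91.5%, Parkway 50/58 = 86.2% → Lakeview
Overall: Lakeview 301/999 = 30.1%, Parkway 152/942 = 16.1% → Lakeview
Lakeview wins overall and in every credit group — no reversal.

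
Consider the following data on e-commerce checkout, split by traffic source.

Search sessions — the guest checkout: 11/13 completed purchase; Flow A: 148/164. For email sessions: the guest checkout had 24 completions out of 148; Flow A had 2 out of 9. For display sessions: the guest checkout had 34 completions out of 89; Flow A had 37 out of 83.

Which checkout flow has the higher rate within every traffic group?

Flow A

Search: the guest checkout 11/13 = 84.6%, Flow A 148/164 = 90.2% → Flow A
Email: the guest checkout 24/148 = 16.2%, Flow A 2/9 = 22.2% → Flow A
Display: the guest checkout 34/89 = 38.2%, Flow A 37/83 = 44.6% → Flow A
Flow A has the higher rate in all 3 groups.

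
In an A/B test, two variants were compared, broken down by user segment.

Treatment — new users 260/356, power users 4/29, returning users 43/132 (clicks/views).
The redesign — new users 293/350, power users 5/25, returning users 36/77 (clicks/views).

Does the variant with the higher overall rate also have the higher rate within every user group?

Yes

New users: Treatment 260/356 = 73.0%, the redesign 293/350 = 83.7% → the redesign
Power users: Treatment 4/29 = 13.8%, the redesign 5/25 = 20.0% → the redesign
Returning users: Treatment 43/132 = 32.6%, the redesign 36/77 = 46.8% → the redesign
Overall: Treatment 307/517 = 59.4%, the redesign 334/452 = 73.9% → the redesign
The redesign wins overall and in every user group — no reversal.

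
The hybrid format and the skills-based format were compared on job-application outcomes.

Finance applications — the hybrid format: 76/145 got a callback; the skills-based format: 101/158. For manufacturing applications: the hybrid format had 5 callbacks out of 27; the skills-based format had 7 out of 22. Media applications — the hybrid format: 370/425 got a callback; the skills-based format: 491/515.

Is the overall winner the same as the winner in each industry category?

Finance: the hybrid format 76/145 = 52.4%, the skills-based format 101/158 = 63.9% → the skills-based format
Manufacturing: the hybrid format 5/27 = 18.5%, the skills-based format 7/22 = 31.8% → the skills-based format
Media: the hybrid format 370/425 = 87.1%, the skills-based format 491/515 = 95.3% → the skills-based format
Overall: the hybrid format 451/597 = 75.5%, the skills-based format 599/695 = 86.2% → the skills-based format
The skills-based format wins overall and in every industry group — no reversal.

Yes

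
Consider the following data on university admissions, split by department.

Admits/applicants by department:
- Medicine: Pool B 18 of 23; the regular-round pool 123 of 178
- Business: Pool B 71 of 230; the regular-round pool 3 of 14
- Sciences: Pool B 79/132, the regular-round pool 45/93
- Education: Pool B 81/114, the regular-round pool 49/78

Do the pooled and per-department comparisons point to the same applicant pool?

No

Medicine: Pool B 18/23 = 78.3%, the regular-round pool 123/178 = 69.1% → Pool B
Business: Pool B 71/230 = 30.9%, the regular-round pool 3/14 = 21.4% → Pool B
Sciences: Pool B 79/132 = 59.8%, the regular-round pool 45/93 = 48.4% → Pool B
Education: Pool B 81/114 = 71.1%, the regular-round pool 49/78 = 62.8% → Pool B
Overall: Pool B 249/499 = 49.9%, the regular-round pool 220/363 = 60.6% → the regular-round pool
Pool B wins each department group but the regular-round pool wins overall — the comparison reverses. Pool B's applicants skew toward Business, which has a lower base rate.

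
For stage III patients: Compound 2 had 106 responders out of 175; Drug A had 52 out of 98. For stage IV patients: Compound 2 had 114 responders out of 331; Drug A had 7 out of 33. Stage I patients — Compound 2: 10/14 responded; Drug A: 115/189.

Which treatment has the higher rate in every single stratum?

Compound 2

Stage III: Compound 2 106/175 = 60.6%, Drug A 52/98 = 53.1% → Compound 2
Stage IV: Compound 2 114/331 = 34.4%, Drug A 7/33 = 21.2% → Compound 2
Stage I: Compound 2 10/14 = 71.4%, Drug A 115/189 = 60.8% → Compound 2
Compound 2 has the higher rate in all 3 groups.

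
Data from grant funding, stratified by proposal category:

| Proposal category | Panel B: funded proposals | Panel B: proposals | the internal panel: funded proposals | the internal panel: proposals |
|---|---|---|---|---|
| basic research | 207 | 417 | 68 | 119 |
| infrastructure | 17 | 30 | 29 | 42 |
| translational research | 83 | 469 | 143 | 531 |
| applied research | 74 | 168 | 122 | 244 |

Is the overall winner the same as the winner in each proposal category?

Basic research: Panel B 207/417 = 49.6%, the internal panel 68/119 = 57.1% → the internal panel
Infrastructure: Panel B 17/30 = 56.7%, the internal panel 29/42 = 69.0% → the internal panel
Translational research: Panel B 83/469 = 17.7%, the internal panel 143/531 = 26.9% → the internal panel
Applied research: Panel B 74/168 = 44.0%, the internal panel 122/244 = 50.0% → the internal panel
Overall: Panel B 381/1084 = 35.1%, the internal panel 362/936 = 38.7% → the internal panel
The internal panel wins overall and in every proposal group — no reversal.

Yes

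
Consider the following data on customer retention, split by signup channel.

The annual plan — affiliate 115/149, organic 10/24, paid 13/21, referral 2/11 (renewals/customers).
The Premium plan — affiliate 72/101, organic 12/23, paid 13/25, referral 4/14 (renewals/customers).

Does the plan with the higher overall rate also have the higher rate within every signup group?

No

Affiliate: the annual plan 115/149 = 77.2%, the Premium plan 72/101 = 71.3% → the annual plan
Organic: the annual plan 10/24 = 41.7%, the Premium plan 12/23 = 52.2% → the Premium plan
Paid: the annual plan 13/21 = 61.9%, the Premium plan 13/25 = 52.0% → the annual plan
Referral: the annual plan 2/11 = 18.2%, the Premium plan 4/14 = 28.6% → the Premium plan
Overall: the annual plan 140/205 = 68.3%, the Premium plan 101/163 = 62.0% → the annual plan
Neither sweeps: the annual plan wins 2 of 4 groups, the Premium plan wins 2. The annual plan wins overall but not every group — no Simpson reversal.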